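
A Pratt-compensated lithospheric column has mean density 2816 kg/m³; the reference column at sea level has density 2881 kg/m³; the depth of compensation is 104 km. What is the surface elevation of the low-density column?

2.4 km

ρ_ref D = ρ (D + h) → h = D (ρ_ref − ρ)/ρ.
h = 104 km × (2881 − 2816)/2816 = 2.4 km.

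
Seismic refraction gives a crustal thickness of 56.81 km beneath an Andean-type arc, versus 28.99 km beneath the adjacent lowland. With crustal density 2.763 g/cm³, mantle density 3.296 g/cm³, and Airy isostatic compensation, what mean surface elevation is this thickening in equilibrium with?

Excess crust Δ = 56.81 km − 28.99 km = 27.82 km, split between elevation h and root r with h + r = Δ.
Airy balance ρ_c h = (ρ_m − ρ_c) r gives r = h ρ_c/(ρ_m − ρ_c), so h (1 + ρ_c/(ρ_m − ρ_c)) = Δ, i.e. h = Δ (ρ_m − ρ_c)/ρ_m.
h = 27.82 km × 0.533/3.296 = 4.5 km.

4.5 km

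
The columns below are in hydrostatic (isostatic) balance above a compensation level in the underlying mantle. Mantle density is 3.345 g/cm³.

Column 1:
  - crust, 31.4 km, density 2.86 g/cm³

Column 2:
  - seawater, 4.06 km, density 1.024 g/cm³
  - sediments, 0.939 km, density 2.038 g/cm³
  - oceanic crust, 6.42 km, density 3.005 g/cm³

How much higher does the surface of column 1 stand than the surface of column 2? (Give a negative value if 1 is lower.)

For any compensation level in the mantle, the mantle terms cancel and isostasy reduces to e = (Σt_1 − Σt_2) − (Σ(ρt)_1 − Σ(ρt)_2) / ρ_m.
Σt_1 = 31.4 km; Σt_2 = 11.419 km; Σ(ρt)_1 = 89.804; Σ(ρt)_2 = 25.363222 (in km·g/cm³).
e = (31.4 − 11.419) − (89.804 − 25.363222) / 3.345 = 0.716 km.

0.716 km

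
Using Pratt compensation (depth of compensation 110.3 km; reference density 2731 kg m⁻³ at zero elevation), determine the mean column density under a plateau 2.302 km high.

2680 kg m⁻³

Pratt balance: ρ_ref D = ρ (D + h).
ρ = ρ_ref D/(D + h) = 2731 × 110.3 km/(110.3 km + 2.302 km) = 2680 kg m⁻³.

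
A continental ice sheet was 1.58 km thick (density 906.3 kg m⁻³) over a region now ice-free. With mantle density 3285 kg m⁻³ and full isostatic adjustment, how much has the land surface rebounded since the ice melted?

0.436 km

Removing the load lets mantle flow back in; uplift u satisfies ρ_ice t = ρ_m u.
u = t ρ_ice/ρ_m = 1.58 km × 906.3/3285 = 0.436 km.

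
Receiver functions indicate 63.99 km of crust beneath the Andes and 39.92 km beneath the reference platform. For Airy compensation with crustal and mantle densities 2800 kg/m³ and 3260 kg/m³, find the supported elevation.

3.4 km

Excess crust Δ = 63.99 km − 39.92 km = 24.07 km, split between elevation h and root r with h + r = Δ.
Airy balance ρ_c h = (ρ_m − ρ_c) r gives r = h ρ_c/(ρ_m − ρ_c), so h (1 + ρ_c/(ρ_m − ρ_c)) = Δ, i.e. h = Δ (ρ_m − ρ_c)/ρ_m.
h = 24.07 km × 460/3260 = 3.4 km.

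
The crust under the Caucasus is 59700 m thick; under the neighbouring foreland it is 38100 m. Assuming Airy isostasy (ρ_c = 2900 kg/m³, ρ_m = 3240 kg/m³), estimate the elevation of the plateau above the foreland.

Excess crust Δ = 59700 m − 38100 m = 21600 m, split between elevation h and root r with h + r = Δ.
Airy balance ρ_c h = (ρ_m − ρ_c) r gives r = h ρ_c/(ρ_m − ρ_c), so h (1 + ρ_c/(ρ_m − ρ_c)) = Δ, i.e. h = Δ (ρ_m − ρ_c)/ρ_m.
h = 21600 m × 340/3240 = 2270 m.

2270 m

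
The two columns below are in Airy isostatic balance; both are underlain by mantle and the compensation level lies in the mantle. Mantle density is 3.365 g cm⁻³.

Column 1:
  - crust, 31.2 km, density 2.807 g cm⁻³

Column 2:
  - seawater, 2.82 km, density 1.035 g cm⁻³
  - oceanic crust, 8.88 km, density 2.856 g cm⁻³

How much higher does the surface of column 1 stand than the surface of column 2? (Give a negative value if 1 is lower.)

For any compensation level in the mantle, the mantle terms cancel and isostasy reduces to e = (Σt_1 − Σt_2) − (Σ(ρt)_1 − Σ(ρt)_2) / ρ_m.
Σt_1 = 31.2 km; Σt_2 = 11.7 km; Σ(ρt)_1 = 87.5784; Σ(ρt)_2 = 28.27998 (in km·g cm⁻³).
e = (31.2 − 11.7) − (87.5784 − 28.27998) / 3.365 = 1.88 km.

1.88 km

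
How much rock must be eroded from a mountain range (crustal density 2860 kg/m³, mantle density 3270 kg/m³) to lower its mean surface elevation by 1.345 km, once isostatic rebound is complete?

10.7 km

Net drop Δ = e − u = e − e ρ_c/ρ_m = e (ρ_m − ρ_c)/ρ_m.
e = Δ ρ_m/(ρ_m − ρ_c) = 1.345 km × 3270/410 = 10.7 km.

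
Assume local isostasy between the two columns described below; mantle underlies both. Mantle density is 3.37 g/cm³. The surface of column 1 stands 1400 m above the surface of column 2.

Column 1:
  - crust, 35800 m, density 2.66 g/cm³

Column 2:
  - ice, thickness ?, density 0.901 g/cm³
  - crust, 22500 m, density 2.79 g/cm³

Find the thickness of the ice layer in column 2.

Take the compensation level at the base of the deeper column (depth z_c below the surface of column 1) and equate Σ ρ_i t_i down to z_c; mantle fills any gap and the z_c terms cancel.
Column 1: 35800×2.66 + (z_c − 35800)×3.37
Column 2: 1400×0 + x×0.901 + 22500×2.79 + (z_c − 1400 − 22500 − x)×3.37
The z_c×3.37 term appears on both sides and cancels. Collect the known terms of each column as K = Σ(ρt)_known − 3.37 × (depth of known layers): K_1 = 95228 − 3.37×35800 = −25418; K_2 = 62775 − 3.37×(1400 + 22500) = −17768.
Balance: K_1 = K_2 − x×(3.37 − 0.901), so x = (K_2 − K_1)/(3.37 − 0.901) = 7650/2.469 = 3100 m.

3100 m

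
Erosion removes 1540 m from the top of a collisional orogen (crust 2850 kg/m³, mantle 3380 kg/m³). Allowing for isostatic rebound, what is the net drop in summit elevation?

Rebound u = e ρ_c/ρ_m = 1540 m × 2850/3380 = 1299 m.
Net surface drop = e − u = 1540 m − 1299 m = e (ρ_m − ρ_c)/ρ_m = 241 m.

241 m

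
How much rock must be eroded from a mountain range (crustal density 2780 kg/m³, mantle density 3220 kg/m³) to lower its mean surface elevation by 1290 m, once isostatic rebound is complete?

9440 m

Net drop Δ = e − u = e − e ρ_c/ρ_m = e (ρ_m − ρ_c)/ρ_m.
e = Δ ρ_m/(ρ_m − ρ_c) = 1290 m × 3220/440 = 9440 m.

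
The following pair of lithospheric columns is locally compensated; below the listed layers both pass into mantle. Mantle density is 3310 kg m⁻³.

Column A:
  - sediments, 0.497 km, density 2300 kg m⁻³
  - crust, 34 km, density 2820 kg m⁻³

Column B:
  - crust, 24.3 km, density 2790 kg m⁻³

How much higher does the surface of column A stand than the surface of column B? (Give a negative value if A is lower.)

For any compensation level in the mantle, the mantle terms cancel and isostasy reduces to e = (Σt_A − Σt_B) − (Σ(ρt)_A − Σ(ρt)_B) / ρ_m.
Σt_A = 34.497 km; Σt_B = 24.3 km; Σ(ρt)_A = 97023.1; Σ(ρt)_B = 67797 (in km·kg m⁻³).
e = (34.497 − 24.3) − (97023.1 − 67797) / 3310 = 1.37 km.

1.37 km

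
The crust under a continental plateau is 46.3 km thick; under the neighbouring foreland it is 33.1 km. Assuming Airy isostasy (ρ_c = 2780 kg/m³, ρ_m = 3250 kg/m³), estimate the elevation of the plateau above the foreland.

1.91 km

Excess crust Δ = 46.3 km − 33.1 km = 13.2 km, split between elevation h and root r with h + r = Δ.
Airy balance ρ_c h = (ρ_m − ρ_c) r gives r = h ρ_c/(ρ_m − ρ_c), so h (1 + ρ_c/(ρ_m − ρ_c)) = Δ, i.e. h = Δ (ρ_m − ρ_c)/ρ_m.
h = 13.2 km × 470/3250 = 1.91 km.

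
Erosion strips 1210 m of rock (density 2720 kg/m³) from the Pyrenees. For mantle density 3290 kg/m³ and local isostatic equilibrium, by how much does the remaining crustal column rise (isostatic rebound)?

1000 m

Unloading: uplift u = e ρ_c/ρ_m = 1210 m × 2720/3290 = 1000 m.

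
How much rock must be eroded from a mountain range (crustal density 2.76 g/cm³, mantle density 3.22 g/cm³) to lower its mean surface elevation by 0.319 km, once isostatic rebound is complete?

2.23 km

Net drop Δ = e − u = e − e ρ_c/ρ_m = e (ρ_m − ρ_c)/ρ_m.
e = Δ ρ_m/(ρ_m − ρ_c) = 0.319 km × 3.22/0.46 = 2.23 km.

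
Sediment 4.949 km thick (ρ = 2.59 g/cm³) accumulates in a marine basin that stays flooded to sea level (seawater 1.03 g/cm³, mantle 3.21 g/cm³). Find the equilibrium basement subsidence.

3.54 km

Submarine loading: the sediment displaces seawater, and the subsidence is in turn flooded, so s (ρ_m − ρ_w) = t (ρ_sed − ρ_w).
s = 4.949 km × (2.59 − 1.03) / (3.21 − 1.03) = 3.54 km.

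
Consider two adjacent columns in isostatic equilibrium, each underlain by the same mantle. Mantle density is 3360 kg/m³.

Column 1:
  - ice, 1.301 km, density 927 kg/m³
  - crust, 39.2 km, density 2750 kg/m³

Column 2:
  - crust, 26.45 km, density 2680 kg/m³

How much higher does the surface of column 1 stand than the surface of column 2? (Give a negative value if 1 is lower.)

2.71 km

For any compensation level in the mantle, the mantle terms cancel and isostasy reduces to e = (Σt_1 − Σt_2) − (Σ(ρt)_1 − Σ(ρt)_2) / ρ_m.
Σt_1 = 40.501 km; Σt_2 = 26.45 km; Σ(ρt)_1 = 109006.027; Σ(ρt)_2 = 70886 (in km·kg/m³).
e = (40.501 − 26.45) − (109006.027 − 70886) / 3360 = 2.71 km.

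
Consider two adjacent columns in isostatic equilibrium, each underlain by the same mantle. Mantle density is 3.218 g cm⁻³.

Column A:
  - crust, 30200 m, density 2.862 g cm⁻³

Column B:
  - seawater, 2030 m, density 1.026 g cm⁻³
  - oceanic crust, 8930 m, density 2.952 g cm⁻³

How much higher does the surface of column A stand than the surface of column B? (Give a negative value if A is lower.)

1220 m

For any compensation level in the mantle, the mantle terms cancel and isostasy reduces to e = (Σt_A − Σt_B) − (Σ(ρt)_A − Σ(ρt)_B) / ρ_m.
Σt_A = 30200 m; Σt_B = 10960 m; Σ(ρt)_A = 86432.4; Σ(ρt)_B = 28444.14 (in m·g cm⁻³).
e = (30200 − 10960) − (86432.4 − 28444.14) / 3.218 = 1220 m.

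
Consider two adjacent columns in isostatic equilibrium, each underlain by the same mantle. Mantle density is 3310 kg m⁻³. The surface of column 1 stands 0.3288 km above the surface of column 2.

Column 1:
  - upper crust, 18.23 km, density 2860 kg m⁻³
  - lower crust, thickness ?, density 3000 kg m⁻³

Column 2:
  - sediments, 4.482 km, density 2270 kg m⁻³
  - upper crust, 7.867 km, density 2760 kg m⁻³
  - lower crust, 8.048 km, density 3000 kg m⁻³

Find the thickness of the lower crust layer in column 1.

14.1 km

Take the compensation level at the base of the deeper column (depth z_c below the surface of column 1) and equate Σ ρ_i t_i down to z_c; mantle fills any gap and the z_c terms cancel.
Column 1: 18.23×2860 + x×3000 + (z_c − 18.23 − x)×3310
Column 2: 0.3288×0 + 4.482×2270 + 7.867×2760 + 8.048×3000 + (z_c − 0.3288 − 20.397)×3310
The z_c×3310 term appears on both sides and cancels. Collect the known terms of each column as K = Σ(ρt)_known − 3310 × (depth of known layers): K_1 = 52137.8 − 3310×18.23 = −8203.5; K_2 = 56031.06 − 3310×(0.3288 + 20.397) = −12571.338.
Balance: K_1 − x×(3310 − 3000) = K_2, so x = (K_1 − K_2)/(3310 − 3000) = 4367.84/310 = 14.1 km.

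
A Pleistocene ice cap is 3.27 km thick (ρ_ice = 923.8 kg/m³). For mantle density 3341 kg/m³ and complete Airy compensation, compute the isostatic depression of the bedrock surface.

0.904 km

In Airy isostatic equilibrium: the ice load ρ_ice t is balanced by mantle displaced below, ρ_m s.
s = t ρ_ice / ρ_m = 3.27 km × 923.8/3341 = 0.904 km.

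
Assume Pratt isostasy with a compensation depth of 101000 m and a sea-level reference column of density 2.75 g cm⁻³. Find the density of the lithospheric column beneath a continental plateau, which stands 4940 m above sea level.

Pratt balance: ρ_ref D = ρ (D + h).
ρ = ρ_ref D/(D + h) = 2.75 × 101000 m/(101000 m + 4940 m) = 2.62 g cm⁻³.

2.62 g cm⁻³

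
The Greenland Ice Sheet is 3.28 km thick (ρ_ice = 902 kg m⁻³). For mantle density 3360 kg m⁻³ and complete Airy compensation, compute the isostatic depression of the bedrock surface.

For local isostatic compensation: the ice load ρ_ice t is balanced by mantle displaced below, ρ_m s.
s = t ρ_ice / ρ_m = 3.28 km × 902/3360 = 0.881 km.

0.881 km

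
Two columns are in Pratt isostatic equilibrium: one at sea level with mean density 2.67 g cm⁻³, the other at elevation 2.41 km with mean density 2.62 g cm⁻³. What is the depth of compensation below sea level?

ρ_ref D = ρ (D + h) → D (ρ_ref − ρ) = ρ h.
D = ρ h/(ρ_ref − ρ) = 2.62 × 2.41 km/(2.67 − 2.62) = 126 km.

126 km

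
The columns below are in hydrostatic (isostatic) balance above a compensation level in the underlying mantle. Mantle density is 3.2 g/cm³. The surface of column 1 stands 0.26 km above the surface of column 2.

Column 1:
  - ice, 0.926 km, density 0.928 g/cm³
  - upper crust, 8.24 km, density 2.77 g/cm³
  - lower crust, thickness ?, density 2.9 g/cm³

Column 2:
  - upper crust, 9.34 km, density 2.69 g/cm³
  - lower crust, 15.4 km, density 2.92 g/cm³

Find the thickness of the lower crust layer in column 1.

Take the compensation level at the base of the deeper column (depth z_c below the surface of column 1) and equate Σ ρ_i t_i down to z_c; mantle fills any gap and the z_c terms cancel.
Column 1: 0.926×0.928 + 8.24×2.77 + x×2.9 + (z_c − 9.166 − x)×3.2
Column 2: 0.26×0 + 9.34×2.69 + 15.4×2.92 + (z_c − 0.26 − 24.74)×3.2
The z_c×3.2 term appears on both sides and cancels. Collect the known terms of each column as K = Σ(ρt)_known − 3.2 × (depth of known layers): K_1 = 23.684128 − 3.2×9.166 = −5.647072; K_2 = 70.0926 − 3.2×(0.26 + 24.74) = −9.9074.
Balance: K_1 − x×(3.2 − 2.9) = K_2, so x = (K_1 − K_2)/(3.2 − 2.9) = 4.26033/0.3 = 14.2 km.

14.2 km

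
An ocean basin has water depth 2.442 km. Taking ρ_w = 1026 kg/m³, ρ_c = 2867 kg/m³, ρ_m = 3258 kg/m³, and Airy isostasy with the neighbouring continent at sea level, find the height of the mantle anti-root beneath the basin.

11.5 km

By Archimedes' principle applied to the lithosphere: replacing crust with seawater at the top is compensated by replacing crust with mantle at the base: d (ρ_c − ρ_w) = a (ρ_m − ρ_c).
a = d (ρ_c − ρ_w)/(ρ_m − ρ_c) = 2.442 km × 1841/391 = 11.5 km.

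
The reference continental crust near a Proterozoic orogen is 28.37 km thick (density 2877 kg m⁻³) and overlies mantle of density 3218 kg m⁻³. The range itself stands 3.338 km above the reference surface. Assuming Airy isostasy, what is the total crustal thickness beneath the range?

59.9 km

Root depth r = h ρ_c / (ρ_m − ρ_c) = 3.338 km × 2877 / 341 = 28.16 km.
Total thickness = T + h + r = 28.37 km + 3.338 km + 28.16 km = 59.9 km.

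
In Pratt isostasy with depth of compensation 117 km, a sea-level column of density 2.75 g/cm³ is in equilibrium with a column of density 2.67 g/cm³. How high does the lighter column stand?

3.51 km

ρ_ref D = ρ (D + h) → h = D (ρ_ref − ρ)/ρ.
h = 117 km × (2.75 − 2.67)/2.67 = 3.51 km.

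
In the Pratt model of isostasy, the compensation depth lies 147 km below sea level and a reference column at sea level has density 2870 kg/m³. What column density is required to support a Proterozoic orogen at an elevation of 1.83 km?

Pratt balance: ρ_ref D = ρ (D + h).
ρ = ρ_ref D/(D + h) = 2870 × 147 km/(147 km + 1.83 km) = 2830 kg/m³.

2830 kg/m³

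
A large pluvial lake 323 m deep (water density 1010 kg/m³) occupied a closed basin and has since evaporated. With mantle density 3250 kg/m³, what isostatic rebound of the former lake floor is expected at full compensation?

u = d ρ_w/ρ_m = 323 m × 1010/3250 = 100 m.

100 m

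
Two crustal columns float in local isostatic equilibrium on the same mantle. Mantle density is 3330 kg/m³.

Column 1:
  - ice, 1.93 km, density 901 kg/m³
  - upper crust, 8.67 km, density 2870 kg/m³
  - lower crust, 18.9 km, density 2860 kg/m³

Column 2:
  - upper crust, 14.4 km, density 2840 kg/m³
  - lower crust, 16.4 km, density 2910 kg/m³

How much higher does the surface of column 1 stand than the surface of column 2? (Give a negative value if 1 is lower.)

1.09 km

For any compensation level in the mantle, the mantle terms cancel and isostasy reduces to e = (Σt_1 − Σt_2) − (Σ(ρt)_1 − Σ(ρt)_2) / ρ_m.
Σt_1 = 29.5 km; Σt_2 = 30.8 km; Σ(ρt)_1 = 80675.83; Σ(ρt)_2 = 88620 (in km·kg/m³).
e = (29.5 − 30.8) − (80675.83 − 88620) / 3330 = 1.09 km.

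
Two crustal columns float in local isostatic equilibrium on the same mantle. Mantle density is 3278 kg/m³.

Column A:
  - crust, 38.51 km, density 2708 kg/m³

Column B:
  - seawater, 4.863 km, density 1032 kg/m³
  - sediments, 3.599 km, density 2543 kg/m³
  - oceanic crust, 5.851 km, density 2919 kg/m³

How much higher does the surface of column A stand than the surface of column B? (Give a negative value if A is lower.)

1.92 km

For any compensation level in the mantle, the mantle terms cancel and isostasy reduces to e = (Σt_A − Σt_B) − (Σ(ρt)_A − Σ(ρt)_B) / ρ_m.
Σt_A = 38.51 km; Σt_B = 14.313 km; Σ(ρt)_A = 104285.08; Σ(ρt)_B = 31249.942 (in km·kg/m³).
e = (38.51 − 14.313) − (104285.08 − 31249.942) / 3278 = 1.92 km.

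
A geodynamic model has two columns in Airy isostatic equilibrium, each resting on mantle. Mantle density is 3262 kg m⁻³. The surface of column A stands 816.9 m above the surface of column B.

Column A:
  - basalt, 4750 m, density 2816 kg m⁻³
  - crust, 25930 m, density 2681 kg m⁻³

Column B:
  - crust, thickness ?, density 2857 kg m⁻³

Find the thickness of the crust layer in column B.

35800 m

Take the compensation level at the base of the deeper column (depth z_c below the surface of column A) and equate Σ ρ_i t_i down to z_c; mantle fills any gap and the z_c terms cancel.
Column A: 4750×2816 + 25930×2681 + (z_c − 30680)×3262
Column B: 816.9×0 + x×2857 + (z_c − 816.9 − 0 − x)×3262
The z_c×3262 term appears on both sides and cancels. Collect the known terms of each column as K = Σ(ρt)_known − 3262 × (depth of known layers): K_A = 82894330 − 3262×30680 = −17183830; K_B = 0 − 3262×(816.9 + 0) = −2664727.8.
Balance: K_A = K_B − x×(3262 − 2857), so x = (K_B − K_A)/(3262 − 2857) = 14519100/405 = 35800 m.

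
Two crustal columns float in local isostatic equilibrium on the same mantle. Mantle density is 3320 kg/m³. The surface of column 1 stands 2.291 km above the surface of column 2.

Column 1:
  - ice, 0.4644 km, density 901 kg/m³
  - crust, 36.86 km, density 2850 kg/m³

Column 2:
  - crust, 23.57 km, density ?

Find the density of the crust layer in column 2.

2860 kg/m³

Take the compensation level at the base of the deeper column (depth z_c below the surface of column 1) and equate Σ ρ_i t_i down to z_c; mantle fills any gap and the z_c terms cancel.
Column 1: 0.4644×901 + 36.86×2850 + (z_c − 37.3244)×3320
Column 2: 2.291×0 + 23.57×ρ + (z_c − 2.291 − 23.57)×3320
The z_c×3320 term appears on both sides and cancels. Collect the known terms of each column as K = Σ(ρt)_known − 3320 × (depth of known layers): K_1 = 105469.424 − 3320×37.3244 = −18447.5836; K_2 = 0 − 3320×(2.291 + 23.57) = −85858.52.
Balance: K_1 = K_2 + 23.57×ρ, so ρ = (K_1 − K_2)/23.57 = 67410.9/23.57 = 2860 kg/m³.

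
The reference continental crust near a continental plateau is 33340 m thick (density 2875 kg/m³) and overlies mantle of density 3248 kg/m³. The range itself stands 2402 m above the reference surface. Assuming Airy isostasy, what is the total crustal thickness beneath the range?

Root depth r = h ρ_c / (ρ_m − ρ_c) = 2402 m × 2875 / 373 = 18510 m.
Total thickness = T + h + r = 33340 m + 2402 m + 18510 m = 54300 m.

54300 m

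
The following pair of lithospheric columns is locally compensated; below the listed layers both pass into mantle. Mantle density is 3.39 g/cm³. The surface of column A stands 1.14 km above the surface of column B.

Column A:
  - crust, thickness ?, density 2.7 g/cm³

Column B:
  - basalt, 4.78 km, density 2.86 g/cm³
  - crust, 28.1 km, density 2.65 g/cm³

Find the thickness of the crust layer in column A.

39.4 km

Take the compensation level at the base of the deeper column (depth z_c below the surface of column A) and equate Σ ρ_i t_i down to z_c; mantle fills any gap and the z_c terms cancel.
Column A: x×2.7 + (z_c − 0 − x)×3.39
Column B: 1.14×0 + 4.78×2.86 + 28.1×2.65 + (z_c − 1.14 − 32.88)×3.39
The z_c×3.39 term appears on both sides and cancels. Collect the known terms of each column as K = Σ(ρt)_known − 3.39 × (depth of known layers): K_A = 0 − 3.39×0 = 0; K_B = 88.1358 − 3.39×(1.14 + 32.88) = −27.192.
Balance: K_A − x×(3.39 − 2.7) = K_B, so x = (K_A − K_B)/(3.39 − 2.7) = 27.192/0.69 = 39.4 km.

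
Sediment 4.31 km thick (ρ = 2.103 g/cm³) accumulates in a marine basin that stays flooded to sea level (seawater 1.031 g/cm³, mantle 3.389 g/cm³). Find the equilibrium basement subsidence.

Submarine loading: the sediment displaces seawater, and the subsidence is in turn flooded, so s (ρ_m − ρ_w) = t (ρ_sed − ρ_w).
s = 4.31 km × (2.103 − 1.031) / (3.389 − 1.031) = 1.96 km.

1.96 km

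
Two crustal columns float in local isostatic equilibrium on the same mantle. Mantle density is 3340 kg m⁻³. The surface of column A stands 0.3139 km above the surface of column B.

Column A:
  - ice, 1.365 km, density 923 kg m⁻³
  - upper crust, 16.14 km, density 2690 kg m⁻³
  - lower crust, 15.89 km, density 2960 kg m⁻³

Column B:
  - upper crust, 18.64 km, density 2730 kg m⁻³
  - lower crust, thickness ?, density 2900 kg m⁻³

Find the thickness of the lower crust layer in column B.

Take the compensation level at the base of the deeper column (depth z_c below the surface of column A) and equate Σ ρ_i t_i down to z_c; mantle fills any gap and the z_c terms cancel.
Column A: 1.365×923 + 16.14×2690 + 15.89×2960 + (z_c − 33.395)×3340
Column B: 0.3139×0 + 18.64×2730 + x×2900 + (z_c − 0.3139 − 18.64 − x)×3340
The z_c×3340 term appears on both sides and cancels. Collect the known terms of each column as K = Σ(ρt)_known − 3340 × (depth of known layers): K_A = 91710.895 − 3340×33.395 = −19828.405; K_B = 50887.2 − 3340×(0.3139 + 18.64) = −12418.826.
Balance: K_A = K_B − x×(3340 − 2900), so x = (K_B − K_A)/(3340 − 2900) = 7409.58/440 = 16.8 km.

16.8 km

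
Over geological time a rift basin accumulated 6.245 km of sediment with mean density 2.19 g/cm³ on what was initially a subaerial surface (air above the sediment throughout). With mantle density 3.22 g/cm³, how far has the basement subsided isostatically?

4.25 km

Subaerial load: s = t ρ_sed / ρ_m = 6.245 km × 2.19/3.22 = 4.25 km.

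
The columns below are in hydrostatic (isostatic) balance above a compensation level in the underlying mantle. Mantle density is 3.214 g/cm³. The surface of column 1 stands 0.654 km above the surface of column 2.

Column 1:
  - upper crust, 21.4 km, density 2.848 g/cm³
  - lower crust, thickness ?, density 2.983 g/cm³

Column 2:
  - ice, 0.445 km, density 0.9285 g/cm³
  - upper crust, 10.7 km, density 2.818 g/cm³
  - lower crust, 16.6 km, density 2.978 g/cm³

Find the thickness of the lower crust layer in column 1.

Take the compensation level at the base of the deeper column (depth z_c below the surface of column 1) and equate Σ ρ_i t_i down to z_c; mantle fills any gap and the z_c terms cancel.
Column 1: 21.4×2.848 + x×2.983 + (z_c − 21.4 − x)×3.214
Column 2: 0.654×0 + 0.445×0.9285 + 10.7×2.818 + 16.6×2.978 + (z_c − 0.654 − 27.745)×3.214
The z_c×3.214 term appears on both sides and cancels. Collect the known terms of each column as K = Σ(ρt)_known − 3.214 × (depth of known layers): K_1 = 60.9472 − 3.214×21.4 = −7.8324; K_2 = 80.0005825 − 3.214×(0.654 + 27.745) = −11.2738035.
Balance: K_1 − x×(3.214 − 2.983) = K_2, so x = (K_1 − K_2)/(3.214 − 2.983) = 3.4414/0.231 = 14.9 km.

14.9 km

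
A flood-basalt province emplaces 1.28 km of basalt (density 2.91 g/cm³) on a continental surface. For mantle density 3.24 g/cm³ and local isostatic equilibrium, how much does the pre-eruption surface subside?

Subaerial loading: s = t ρ_load / ρ_m.
s = 1.28 km × 2.91/3.24 = 1.15 km.

1.15 km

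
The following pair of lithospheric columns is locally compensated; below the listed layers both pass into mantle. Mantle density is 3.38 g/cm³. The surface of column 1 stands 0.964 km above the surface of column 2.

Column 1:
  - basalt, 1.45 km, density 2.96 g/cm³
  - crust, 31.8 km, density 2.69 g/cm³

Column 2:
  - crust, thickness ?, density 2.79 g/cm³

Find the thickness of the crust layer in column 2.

Take the compensation level at the base of the deeper column (depth z_c below the surface of column 1) and equate Σ ρ_i t_i down to z_c; mantle fills any gap and the z_c terms cancel.
Column 1: 1.45×2.96 + 31.8×2.69 + (z_c − 33.25)×3.38
Column 2: 0.964×0 + x×2.79 + (z_c − 0.964 − 0 − x)×3.38
The z_c×3.38 term appears on both sides and cancels. Collect the known terms of each column as K = Σ(ρt)_known − 3.38 × (depth of known layers): K_1 = 89.834 − 3.38×33.25 = −22.551; K_2 = 0 − 3.38×(0.964 + 0) = −3.25832.
Balance: K_1 = K_2 − x×(3.38 − 2.79), so x = (K_2 − K_1)/(3.38 − 2.79) = 19.2927/0.59 = 32.7 km.

32.7 km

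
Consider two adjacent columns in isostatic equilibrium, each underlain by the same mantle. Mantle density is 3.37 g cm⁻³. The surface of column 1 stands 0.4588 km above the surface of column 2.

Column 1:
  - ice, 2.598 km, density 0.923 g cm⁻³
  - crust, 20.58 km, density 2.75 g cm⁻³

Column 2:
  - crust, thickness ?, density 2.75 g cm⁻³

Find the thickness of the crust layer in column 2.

Take the compensation level at the base of the deeper column (depth z_c below the surface of column 1) and equate Σ ρ_i t_i down to z_c; mantle fills any gap and the z_c terms cancel.
Column 1: 2.598×0.923 + 20.58×2.75 + (z_c − 23.178)×3.37
Column 2: 0.4588×0 + x×2.75 + (z_c − 0.4588 − 0 − x)×3.37
The z_c×3.37 term appears on both sides and cancels. Collect the known terms of each column as K = Σ(ρt)_known − 3.37 × (depth of known layers): K_1 = 58.992954 − 3.37×23.178 = −19.116906; K_2 = 0 − 3.37×(0.4588 + 0) = −1.546156.
Balance: K_1 = K_2 − x×(3.37 − 2.75), so x = (K_2 − K_1)/(3.37 − 2.75) = 17.5708/0.62 = 28.3 km.

28.3 km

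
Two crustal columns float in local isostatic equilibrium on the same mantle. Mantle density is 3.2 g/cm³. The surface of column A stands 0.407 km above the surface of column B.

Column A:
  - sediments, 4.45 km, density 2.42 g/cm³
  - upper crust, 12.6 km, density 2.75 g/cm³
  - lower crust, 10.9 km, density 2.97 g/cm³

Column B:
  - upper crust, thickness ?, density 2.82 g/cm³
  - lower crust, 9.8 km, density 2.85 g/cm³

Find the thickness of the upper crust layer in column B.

Take the compensation level at the base of the deeper column (depth z_c below the surface of column A) and equate Σ ρ_i t_i down to z_c; mantle fills any gap and the z_c terms cancel.
Column A: 4.45×2.42 + 12.6×2.75 + 10.9×2.97 + (z_c − 27.95)×3.2
Column B: 0.407×0 + x×2.82 + 9.8×2.85 + (z_c − 0.407 − 9.8 − x)×3.2
The z_c×3.2 term appears on both sides and cancels. Collect the known terms of each column as K = Σ(ρt)_known − 3.2 × (depth of known layers): K_A = 77.792 − 3.2×27.95 = −11.648; K_B = 27.93 − 3.2×(0.407 + 9.8) = −4.7324.
Balance: K_A = K_B − x×(3.2 − 2.82), so x = (K_B − K_A)/(3.2 − 2.82) = 6.9156/0.38 = 18.2 km.

18.2 km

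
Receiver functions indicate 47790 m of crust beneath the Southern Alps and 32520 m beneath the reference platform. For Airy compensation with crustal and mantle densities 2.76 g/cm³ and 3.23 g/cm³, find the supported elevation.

2220 m

Excess crust Δ = 47790 m − 32520 m = 15270 m, split between elevation h and root r with h + r = Δ.
Airy balance ρ_c h = (ρ_m − ρ_c) r gives r = h ρ_c/(ρ_m − ρ_c), so h (1 + ρ_c/(ρ_m − ρ_c)) = Δ, i.e. h = Δ (ρ_m − ρ_c)/ρ_m.
h = 15270 m × 0.47/3.23 = 2220 m.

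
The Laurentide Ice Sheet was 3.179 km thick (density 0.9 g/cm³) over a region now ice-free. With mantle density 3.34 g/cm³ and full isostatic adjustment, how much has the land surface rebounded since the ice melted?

Removing the load lets mantle flow back in; uplift u satisfies ρ_ice t = ρ_m u.
u = t ρ_ice/ρ_m = 3.179 km × 0.9/3.34 = 0.857 km.

0.857 km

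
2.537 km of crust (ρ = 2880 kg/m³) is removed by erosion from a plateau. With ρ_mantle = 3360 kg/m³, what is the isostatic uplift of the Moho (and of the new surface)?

Unloading: uplift u = e ρ_c/ρ_m = 2.537 km × 2880/3360 = 2.17 km.

2.17 km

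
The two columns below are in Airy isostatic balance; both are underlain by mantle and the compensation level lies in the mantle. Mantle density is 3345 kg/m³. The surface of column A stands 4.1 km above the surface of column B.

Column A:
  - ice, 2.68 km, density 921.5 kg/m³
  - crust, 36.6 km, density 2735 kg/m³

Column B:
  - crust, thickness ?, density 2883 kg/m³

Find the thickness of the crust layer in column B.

Take the compensation level at the base of the deeper column (depth z_c below the surface of column A) and equate Σ ρ_i t_i down to z_c; mantle fills any gap and the z_c terms cancel.
Column A: 2.68×921.5 + 36.6×2735 + (z_c − 39.28)×3345
Column B: 4.1×0 + x×2883 + (z_c − 4.1 − 0 − x)×3345
The z_c×3345 term appears on both sides and cancels. Collect the known terms of each column as K = Σ(ρt)_known − 3345 × (depth of known layers): K_A = 102570.62 − 3345×39.28 = −28820.98; K_B = 0 − 3345×(4.1 + 0) = −13714.5.
Balance: K_A = K_B − x×(3345 − 2883), so x = (K_B − K_A)/(3345 − 2883) = 15106.5/462 = 32.7 km.

32.7 km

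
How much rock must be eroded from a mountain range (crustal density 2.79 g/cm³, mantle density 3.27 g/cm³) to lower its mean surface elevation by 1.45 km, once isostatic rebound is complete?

9.88 km

Net drop Δ = e − u = e − e ρ_c/ρ_m = e (ρ_m − ρ_c)/ρ_m.
e = Δ ρ_m/(ρ_m − ρ_c) = 1.45 km × 3.27/0.48 = 9.88 km.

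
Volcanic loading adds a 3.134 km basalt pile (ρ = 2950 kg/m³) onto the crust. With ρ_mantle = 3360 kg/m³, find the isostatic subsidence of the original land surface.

2.75 km

Subaerial loading: s = t ρ_load / ρ_m.
s = 3.134 km × 2950/3360 = 2.75 km.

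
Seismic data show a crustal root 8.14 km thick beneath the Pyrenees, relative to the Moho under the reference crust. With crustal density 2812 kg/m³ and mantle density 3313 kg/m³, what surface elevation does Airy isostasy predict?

In Airy isostatic equilibrium: ρ_c h = (ρ_m − ρ_c) r.
h = r (ρ_m − ρ_c) / ρ_c = 8.14 km × (3313 − 2812) / 2812 = 1.45 km.

1.45 km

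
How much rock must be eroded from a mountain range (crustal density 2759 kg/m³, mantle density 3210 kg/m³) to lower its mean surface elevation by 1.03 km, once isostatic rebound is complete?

7.33 km

Net drop Δ = e − u = e − e ρ_c/ρ_m = e (ρ_m − ρ_c)/ρ_m.
e = Δ ρ_m/(ρ_m − ρ_c) = 1.03 km × 3210/451 = 7.33 km.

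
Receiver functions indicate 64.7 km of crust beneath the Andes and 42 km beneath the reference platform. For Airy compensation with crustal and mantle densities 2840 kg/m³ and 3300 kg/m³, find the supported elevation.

Excess crust Δ = 64.7 km − 42 km = 22.7 km, split between elevation h and root r with h + r = Δ.
Airy balance ρ_c h = (ρ_m − ρ_c) r gives r = h ρ_c/(ρ_m − ρ_c), so h (1 + ρ_c/(ρ_m − ρ_c)) = Δ, i.e. h = Δ (ρ_m − ρ_c)/ρ_m.
h = 22.7 km × 460/3300 = 3.16 km.

3.16 km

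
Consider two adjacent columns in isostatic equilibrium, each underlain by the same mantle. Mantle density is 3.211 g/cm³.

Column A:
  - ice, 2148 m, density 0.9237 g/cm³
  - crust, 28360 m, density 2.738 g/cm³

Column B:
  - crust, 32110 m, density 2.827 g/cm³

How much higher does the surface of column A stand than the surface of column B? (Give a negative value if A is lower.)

For any compensation level in the mantle, the mantle terms cancel and isostasy reduces to e = (Σt_A − Σt_B) − (Σ(ρt)_A − Σ(ρt)_B) / ρ_m.
Σt_A = 30508 m; Σt_B = 32110 m; Σ(ρt)_A = 79633.7876; Σ(ρt)_B = 90774.97 (in m·g/cm³).
e = (30508 − 32110) − (79633.7876 − 90774.97) / 3.211 = 1870 m.

1870 m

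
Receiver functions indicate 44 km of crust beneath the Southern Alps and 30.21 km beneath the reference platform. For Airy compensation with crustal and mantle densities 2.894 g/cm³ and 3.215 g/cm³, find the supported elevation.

Excess crust Δ = 44 km − 30.21 km = 13.79 km, split between elevation h and root r with h + r = Δ.
Airy balance ρ_c h = (ρ_m − ρ_c) r gives r = h ρ_c/(ρ_m − ρ_c), so h (1 + ρ_c/(ρ_m − ρ_c)) = Δ, i.e. h = Δ (ρ_m − ρ_c)/ρ_m.
h = 13.79 km × 0.321/3.215 = 1.38 km.

1.38 km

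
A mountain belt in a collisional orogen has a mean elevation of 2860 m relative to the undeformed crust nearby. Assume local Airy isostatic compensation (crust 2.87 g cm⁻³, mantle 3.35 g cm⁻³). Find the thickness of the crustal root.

Isostatic balance requires: the weight of the topography is balanced by the buoyancy of the root, ρ_c h = (ρ_m − ρ_c) r.
r = h · ρ_c / (ρ_m − ρ_c) = 2860 m × 2.87 / (3.35 − 2.87) = 17100 m.

17100 m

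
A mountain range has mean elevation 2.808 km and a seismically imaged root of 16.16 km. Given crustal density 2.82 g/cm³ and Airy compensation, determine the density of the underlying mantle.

3.31 g/cm³

Airy balance: ρ_c h = (ρ_m − ρ_c) r → ρ_m = ρ_c (1 + h/r).
ρ_m = 2.82 × (1 + 2.808 km/16.16 km) = 3.31 g/cm³.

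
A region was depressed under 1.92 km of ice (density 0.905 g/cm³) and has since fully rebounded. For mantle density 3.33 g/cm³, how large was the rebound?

Removing the load lets mantle flow back in; uplift u satisfies ρ_ice t = ρ_m u.
u = t ρ_ice/ρ_m = 1.92 km × 0.905/3.33 = 0.522 km.

0.522 km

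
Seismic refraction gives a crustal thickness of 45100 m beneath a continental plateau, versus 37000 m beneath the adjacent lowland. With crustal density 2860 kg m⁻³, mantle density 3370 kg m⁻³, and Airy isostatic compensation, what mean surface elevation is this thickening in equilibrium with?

1230 m

Excess crust Δ = 45100 m − 37000 m = 8100 m, split between elevation h and root r with h + r = Δ.
Airy balance ρ_c h = (ρ_m − ρ_c) r gives r = h ρ_c/(ρ_m − ρ_c), so h (1 + ρ_c/(ρ_m − ρ_c)) = Δ, i.e. h = Δ (ρ_m − ρ_c)/ρ_m.
h = 8100 m × 510/3370 = 1230 m.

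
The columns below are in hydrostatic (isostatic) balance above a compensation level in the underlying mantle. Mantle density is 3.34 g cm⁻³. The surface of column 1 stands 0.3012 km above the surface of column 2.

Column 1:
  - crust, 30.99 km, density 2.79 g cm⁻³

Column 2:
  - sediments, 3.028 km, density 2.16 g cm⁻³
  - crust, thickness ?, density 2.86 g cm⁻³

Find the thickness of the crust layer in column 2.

26 km

Take the compensation level at the base of the deeper column (depth z_c below the surface of column 1) and equate Σ ρ_i t_i down to z_c; mantle fills any gap and the z_c terms cancel.
Column 1: 30.99×2.79 + (z_c − 30.99)×3.34
Column 2: 0.3012×0 + 3.028×2.16 + x×2.86 + (z_c − 0.3012 − 3.028 − x)×3.34
The z_c×3.34 term appears on both sides and cancels. Collect the known terms of each column as K = Σ(ρt)_known − 3.34 × (depth of known layers): K_1 = 86.4621 − 3.34×30.99 = −17.0445; K_2 = 6.54048 − 3.34×(0.3012 + 3.028) = −4.579048.
Balance: K_1 = K_2 − x×(3.34 − 2.86), so x = (K_2 − K_1)/(3.34 − 2.86) = 12.4655/0.48 = 26 km.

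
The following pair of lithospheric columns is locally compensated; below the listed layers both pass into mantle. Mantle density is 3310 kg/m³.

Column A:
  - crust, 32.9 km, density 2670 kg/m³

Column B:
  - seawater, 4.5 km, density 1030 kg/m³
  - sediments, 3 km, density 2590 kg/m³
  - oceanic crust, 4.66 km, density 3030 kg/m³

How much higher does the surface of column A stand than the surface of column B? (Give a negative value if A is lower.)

2.21 km

For any compensation level in the mantle, the mantle terms cancel and isostasy reduces to e = (Σt_A − Σt_B) − (Σ(ρt)_A − Σ(ρt)_B) / ρ_m.
Σt_A = 32.9 km; Σt_B = 12.16 km; Σ(ρt)_A = 87843; Σ(ρt)_B = 26524.8 (in km·kg/m³).
e = (32.9 − 12.16) − (87843 − 26524.8) / 3310 = 2.21 km.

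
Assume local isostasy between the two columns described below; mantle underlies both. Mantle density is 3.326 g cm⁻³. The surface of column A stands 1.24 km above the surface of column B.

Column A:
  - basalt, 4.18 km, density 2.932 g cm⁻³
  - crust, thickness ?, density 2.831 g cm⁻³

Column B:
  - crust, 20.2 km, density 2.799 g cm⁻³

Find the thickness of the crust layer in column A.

26.5 km

Take the compensation level at the base of the deeper column (depth z_c below the surface of column A) and equate Σ ρ_i t_i down to z_c; mantle fills any gap and the z_c terms cancel.
Column A: 4.18×2.932 + x×2.831 + (z_c − 4.18 − x)×3.326
Column B: 1.24×0 + 20.2×2.799 + (z_c − 1.24 − 20.2)×3.326
The z_c×3.326 term appears on both sides and cancels. Collect the known terms of each column as K = Σ(ρt)_known − 3.326 × (depth of known layers): K_A = 12.25576 − 3.326×4.18 = −1.64692; K_B = 56.5398 − 3.326×(1.24 + 20.2) = −14.76964.
Balance: K_A − x×(3.326 − 2.831) = K_B, so x = (K_A − K_B)/(3.326 − 2.831) = 13.1227/0.495 = 26.5 km.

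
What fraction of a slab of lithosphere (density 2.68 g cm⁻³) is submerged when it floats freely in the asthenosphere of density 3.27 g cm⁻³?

82%

Submerged fraction = ρ_obj/ρ_fluid = 2.68/3.27 = 82%.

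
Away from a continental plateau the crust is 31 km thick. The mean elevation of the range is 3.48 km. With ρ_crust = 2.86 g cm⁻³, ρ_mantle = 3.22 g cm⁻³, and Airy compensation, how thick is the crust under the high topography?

62.1 km

Root depth r = h ρ_c / (ρ_m − ρ_c) = 3.48 km × 2.86 / 0.36 = 27.65 km.
Total thickness = T + h + r = 31 km + 3.48 km + 27.65 km = 62.1 km.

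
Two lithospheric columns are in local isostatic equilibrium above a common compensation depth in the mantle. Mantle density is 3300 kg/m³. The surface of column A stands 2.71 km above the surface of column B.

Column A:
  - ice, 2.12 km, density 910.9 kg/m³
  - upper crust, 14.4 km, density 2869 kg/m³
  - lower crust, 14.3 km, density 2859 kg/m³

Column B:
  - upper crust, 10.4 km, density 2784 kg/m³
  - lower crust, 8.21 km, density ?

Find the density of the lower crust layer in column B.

Take the compensation level at the base of the deeper column (depth z_c below the surface of column A) and equate Σ ρ_i t_i down to z_c; mantle fills any gap and the z_c terms cancel.
Column A: 2.12×910.9 + 14.4×2869 + 14.3×2859 + (z_c − 30.82)×3300
Column B: 2.71×0 + 10.4×2784 + 8.21×ρ + (z_c − 2.71 − 18.61)×3300
The z_c×3300 term appears on both sides and cancels. Collect the known terms of each column as K = Σ(ρt)_known − 3300 × (depth of known layers): K_A = 84128.408 − 3300×30.82 = −17577.592; K_B = 28953.6 − 3300×(2.71 + 18.61) = −41402.4.
Balance: K_A = K_B + 8.21×ρ, so ρ = (K_A − K_B)/8.21 = 23824.8/8.21 = 2900 kg/m³.

2900 kg/m³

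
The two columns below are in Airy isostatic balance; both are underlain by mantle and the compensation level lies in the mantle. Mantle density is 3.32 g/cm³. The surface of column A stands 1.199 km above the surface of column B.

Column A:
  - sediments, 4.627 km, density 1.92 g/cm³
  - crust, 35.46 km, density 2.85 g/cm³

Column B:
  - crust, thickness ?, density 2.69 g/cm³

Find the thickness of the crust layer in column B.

30.4 km

Take the compensation level at the base of the deeper column (depth z_c below the surface of column A) and equate Σ ρ_i t_i down to z_c; mantle fills any gap and the z_c terms cancel.
Column A: 4.627×1.92 + 35.46×2.85 + (z_c − 40.087)×3.32
Column B: 1.199×0 + x×2.69 + (z_c − 1.199 − 0 − x)×3.32
The z_c×3.32 term appears on both sides and cancels. Collect the known terms of each column as K = Σ(ρt)_known − 3.32 × (depth of known layers): K_A = 109.94484 − 3.32×40.087 = −23.144; K_B = 0 − 3.32×(1.199 + 0) = −3.98068.
Balance: K_A = K_B − x×(3.32 − 2.69), so x = (K_B − K_A)/(3.32 − 2.69) = 19.1633/0.63 = 30.4 km.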